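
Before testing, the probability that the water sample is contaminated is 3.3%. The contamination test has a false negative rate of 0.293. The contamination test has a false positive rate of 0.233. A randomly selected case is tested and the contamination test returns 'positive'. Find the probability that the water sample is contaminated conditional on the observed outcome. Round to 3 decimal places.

P(H | E) ≈ 0.094

Write H for 'the water sample is contaminated'. Prior odds H:¬H = 0.033/0.967 = 0.034126. For the 'positive' outcome, the likelihood ratio is 0.707/0.233 = 3.0343.
Posterior odds = 0.034126 × 3.0343 = 0.10355, so P(H|E) = 0.10355/(1+0.10355) = 0.094.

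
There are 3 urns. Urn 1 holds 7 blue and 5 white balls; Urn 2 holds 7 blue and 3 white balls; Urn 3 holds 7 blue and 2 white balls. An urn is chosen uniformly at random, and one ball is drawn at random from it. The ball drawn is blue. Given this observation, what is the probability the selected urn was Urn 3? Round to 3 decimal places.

Posterior probability ≈ 0.377

P(blue|Urn 1) = 0.5833; P(blue|Urn 2) = 0.7; P(blue|Urn 3) = 0.7778.
Prior × likelihood for each source: 0.333333·0.5833=0.1944, 0.333333·0.7=0.2333, 0.333333·0.7778=0.2593. Summing gives P(blue) = 0.68704.
P(Urn 3 | blue) = 0.2593 / 0.68704 = 0.377.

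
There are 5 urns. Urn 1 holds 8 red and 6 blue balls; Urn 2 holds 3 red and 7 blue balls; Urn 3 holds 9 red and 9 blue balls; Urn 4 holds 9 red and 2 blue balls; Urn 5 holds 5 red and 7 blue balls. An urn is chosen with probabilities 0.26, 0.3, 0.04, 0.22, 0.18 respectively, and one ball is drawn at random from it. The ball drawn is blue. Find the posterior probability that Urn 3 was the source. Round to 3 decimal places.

Posterior probability ≈ 0.041

P(blue|Urn 1) = 0.4286; P(blue|Urn 2) = 0.7; P(blue|Urn 3) = 0.5; P(blue|Urn 4) = 0.1818; P(blue|Urn 5) = 0.5833.
Prior × likelihood for each source: 0.26·0.4286=0.1114, 0.3·0.7=0.2100, 0.04·0.5=0.02000, 0.22·0.1818=0.04000, 0.18·0.5833=0.1050. Summing gives P(blue) = 0.48643.
P(Urn 3 | blue) = 0.02000 / 0.48643 = 0.041.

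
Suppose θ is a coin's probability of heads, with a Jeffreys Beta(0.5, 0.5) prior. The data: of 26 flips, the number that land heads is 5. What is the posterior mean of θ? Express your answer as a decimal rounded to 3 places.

Posterior mean ≈ 0.204

The binomial likelihood is conjugate to the Beta prior: with 5 successes and 21 failures, the posterior is Beta(0.5+5, 0.5+21) = Beta(5.5, 21.5).
Posterior mean = α/(α+β) = 5.5/27 = 0.204.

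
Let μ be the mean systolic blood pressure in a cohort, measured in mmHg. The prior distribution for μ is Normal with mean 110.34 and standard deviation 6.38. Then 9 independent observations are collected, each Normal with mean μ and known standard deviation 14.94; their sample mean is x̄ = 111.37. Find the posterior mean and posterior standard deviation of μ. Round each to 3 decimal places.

Posterior mean ≈ 110.980; posterior SD ≈ 3.926

Prior precision 1/τ₀² = 1/6.38² = 0.0245674; data precision n/σ² = 9/14.94² = 0.0403219.
Posterior precision = 0.0245674 + 0.0403219 = 0.0648893, giving posterior SD = 1/√0.0648893 = 3.926.
Posterior mean = (0.0245674·110.34 + 0.0403219·111.37) / 0.0648893 = 110.980.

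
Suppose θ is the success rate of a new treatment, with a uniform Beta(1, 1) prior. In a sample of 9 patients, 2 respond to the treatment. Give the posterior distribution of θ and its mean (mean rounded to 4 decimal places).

The binomial likelihood is conjugate to the Beta prior: with 2 successes and 7 failures, the posterior is Beta(1+2, 1+7) = Beta(3, 8).
E[θ | data] = 3/(3+8) = 0.2727.

Posterior: Beta(3, 8); mean ≈ 0.2727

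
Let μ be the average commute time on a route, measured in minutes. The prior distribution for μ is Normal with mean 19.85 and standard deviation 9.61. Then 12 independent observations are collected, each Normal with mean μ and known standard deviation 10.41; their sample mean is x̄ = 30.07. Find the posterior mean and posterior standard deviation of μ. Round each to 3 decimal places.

Posterior mean ≈ 29.160; posterior SD ≈ 2.868

With known σ, the Normal prior is conjugate. Weight on the data is w = (n/σ²)/(n/σ² + 1/τ₀²) = 0.110734/(0.110734+0.0108281) = 0.91092.
Posterior mean = w·x̄ + (1−w)·μ₀ = 0.91092·30.07 + 0.089075·19.85 = 29.160. Posterior variance = 1/(0.110734+0.0108281) = 8.22627, so SD = 2.868.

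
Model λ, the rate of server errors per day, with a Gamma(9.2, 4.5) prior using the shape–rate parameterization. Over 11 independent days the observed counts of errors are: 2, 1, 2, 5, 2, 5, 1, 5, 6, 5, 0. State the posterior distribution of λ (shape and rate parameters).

Posterior: Gamma(shape=43.2, rate=15.5)

The Poisson likelihood adds the total count to the shape and the number of exposure periods to the rate. Here ∑xᵢ = 34 and n = 11, so shape 9.2→43.2 and rate 4.5→15.5.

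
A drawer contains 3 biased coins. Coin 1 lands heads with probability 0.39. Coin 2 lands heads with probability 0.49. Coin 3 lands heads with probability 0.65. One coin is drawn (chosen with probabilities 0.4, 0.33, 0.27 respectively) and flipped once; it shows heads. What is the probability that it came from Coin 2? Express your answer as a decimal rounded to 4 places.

P(heads|C1) = 0.39; P(heads|C2) = 0.49; P(heads|C3) = 0.65.
Prior × likelihood for each source: 0.4·0.39=0.1560, 0.33·0.49=0.1617, 0.27·0.65=0.1755. Summing gives P(heads) = 0.49320.
P(Coin 2 | heads) = 0.1617 / 0.49320 = 0.3279.

Posterior probability ≈ 0.3279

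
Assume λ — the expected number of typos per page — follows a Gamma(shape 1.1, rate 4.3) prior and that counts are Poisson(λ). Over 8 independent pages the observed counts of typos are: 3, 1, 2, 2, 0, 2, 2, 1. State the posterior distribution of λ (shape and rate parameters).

Total count ∑xᵢ = 13 over n = 8 pages.
Gamma is conjugate to the Poisson likelihood: posterior is Gamma(shape = 1.1+13 = 14.1, rate = 4.3+8 = 12.3).

Posterior: Gamma(shape=14.1, rate=12.3)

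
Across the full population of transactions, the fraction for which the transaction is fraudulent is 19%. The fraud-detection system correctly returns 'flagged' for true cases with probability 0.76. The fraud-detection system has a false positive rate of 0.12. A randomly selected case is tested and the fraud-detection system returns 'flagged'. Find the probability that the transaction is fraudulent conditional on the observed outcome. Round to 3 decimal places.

Let H be the event that the transaction is fraudulent. P(H) = 0.19, so P(¬H) = 0.81. With E the 'flagged' result, P(E|H) = 0.76 and P(E|¬H) = 0.12.
P(E) = 0.76·0.19 + 0.12·0.81 = 0.14440 + 0.097200 = 0.24160.
By Bayes' theorem, P(H|E) = 0.14440 / 0.24160 = 0.598.

P(H | E) ≈ 0.598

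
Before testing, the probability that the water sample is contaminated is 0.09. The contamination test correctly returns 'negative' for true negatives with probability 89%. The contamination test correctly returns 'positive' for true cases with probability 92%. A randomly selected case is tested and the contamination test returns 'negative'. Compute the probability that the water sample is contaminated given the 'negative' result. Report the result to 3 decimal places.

P(H | E) ≈ 0.009

Let H be the event that the water sample is contaminated. P(H) = 0.09, so P(¬H) = 0.91. With E the 'negative' result, P(E|H) = 0.08 and P(E|¬H) = 0.89.
P(E) = 0.08·0.09 + 0.89·0.91 = 0.0072000 + 0.80990 = 0.81710.
By Bayes' theorem, P(H|E) = 0.0072000 / 0.81710 = 0.009.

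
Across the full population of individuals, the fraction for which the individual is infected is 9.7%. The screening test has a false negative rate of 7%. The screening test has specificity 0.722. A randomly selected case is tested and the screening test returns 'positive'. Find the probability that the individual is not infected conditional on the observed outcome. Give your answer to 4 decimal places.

P(¬H | E) ≈ 0.7356

Write H for 'the individual is infected'. Prior odds H:¬H = 0.097/0.903 = 0.10742. For the 'positive' outcome, the likelihood ratio is 0.93/0.278 = 3.3453.
Posterior odds = 0.10742 × 3.3453 = 0.35935, so P(H|E) = 0.35935/(1+0.35935) = 0.2644. Then P(¬H|E) = 1 − 0.2644 = 0.7356.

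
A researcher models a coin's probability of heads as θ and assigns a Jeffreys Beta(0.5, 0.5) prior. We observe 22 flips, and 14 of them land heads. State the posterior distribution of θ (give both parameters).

The binomial likelihood is conjugate to the Beta prior: with 14 successes and 8 failures, the posterior is Beta(0.5+14, 0.5+8) = Beta(14.5, 8.5).

Posterior: Beta(14.5, 8.5)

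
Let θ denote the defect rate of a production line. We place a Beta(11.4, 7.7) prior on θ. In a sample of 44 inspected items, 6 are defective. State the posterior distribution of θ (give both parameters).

Posterior: Beta(17.4, 45.7)

The binomial likelihood is conjugate to the Beta prior: with 6 successes and 38 failures, the posterior is Beta(11.4+6, 7.7+38) = Beta(17.4, 45.7).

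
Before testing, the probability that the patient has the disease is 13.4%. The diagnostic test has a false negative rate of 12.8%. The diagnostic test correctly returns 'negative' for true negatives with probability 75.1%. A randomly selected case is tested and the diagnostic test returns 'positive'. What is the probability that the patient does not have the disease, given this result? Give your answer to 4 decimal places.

P(¬H | E) ≈ 0.6486

Write H for 'the patient has the disease'. Prior odds H:¬H = 0.134/0.866 = 0.15473. For the 'positive' outcome, the likelihood ratio is 0.872/0.249 = 3.5020.
Posterior odds = 0.15473 × 3.5020 = 0.54188, so P(H|E) = 0.54188/(1+0.54188) = 0.3514. Then P(¬H|E) = 1 − 0.3514 = 0.6486.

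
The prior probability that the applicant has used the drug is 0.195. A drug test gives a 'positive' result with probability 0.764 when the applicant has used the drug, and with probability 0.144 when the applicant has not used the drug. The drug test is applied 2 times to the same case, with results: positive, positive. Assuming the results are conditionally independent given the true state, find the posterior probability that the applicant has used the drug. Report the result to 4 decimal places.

With H the event that the applicant has used the drug, the joint likelihood of the observed sequence is P(data|H) = 0.764·0.764 = 0.58370 and P(data|¬H) = 0.144·0.144 = 0.020736.
Bayes: P(H|data) = 0.195·0.58370 / (0.195·0.58370 + 0.805·0.020736) = 0.11382/0.13051 = 0.8721.

Posterior P(H) ≈ 0.8721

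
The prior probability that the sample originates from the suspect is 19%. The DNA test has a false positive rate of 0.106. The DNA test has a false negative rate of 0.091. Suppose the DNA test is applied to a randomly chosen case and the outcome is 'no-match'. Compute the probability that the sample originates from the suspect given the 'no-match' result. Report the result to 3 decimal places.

P(H | E) ≈ 0.023

Let H be the event that the sample originates from the suspect. P(H) = 0.19, so P(¬H) = 0.81. With E the 'no-match' result, P(E|H) = 0.091 and P(E|¬H) = 0.894.
P(E) = 0.091·0.19 + 0.894·0.81 = 0.017290 + 0.72414 = 0.74143.
By Bayes' theorem, P(H|E) = 0.017290 / 0.74143 = 0.023.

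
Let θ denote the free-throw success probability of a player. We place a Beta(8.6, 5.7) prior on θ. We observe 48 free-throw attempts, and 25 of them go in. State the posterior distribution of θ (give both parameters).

Observing 25 successes and 23 failures updates Beta(8.6, 5.7) by adding the success and failure counts to the two shape parameters: α = 8.6+25 = 33.6, β = 5.7+23 = 28.7.

Posterior: Beta(33.6, 28.7)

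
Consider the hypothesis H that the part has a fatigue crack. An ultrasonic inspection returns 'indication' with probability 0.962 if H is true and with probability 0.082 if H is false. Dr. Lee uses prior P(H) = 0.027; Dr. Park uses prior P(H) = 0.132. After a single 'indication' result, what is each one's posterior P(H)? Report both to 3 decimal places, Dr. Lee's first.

The likelihood ratio for an 'indication' result is 0.962/0.082 = 11.732.
Dr. Lee: prior odds 0.027/0.973 = 0.027749; posterior odds 0.32555; posterior probability 0.246.
Dr. Park: prior odds 0.132/0.868 = 0.15207; posterior odds 1.7841; posterior probability 0.641.

Dr. Lee: 0.246; Dr. Park: 0.641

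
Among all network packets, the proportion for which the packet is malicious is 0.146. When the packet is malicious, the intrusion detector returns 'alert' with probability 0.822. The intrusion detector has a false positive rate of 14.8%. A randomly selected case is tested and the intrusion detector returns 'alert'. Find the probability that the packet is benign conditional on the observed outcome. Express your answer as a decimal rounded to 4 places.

Write H for 'the packet is malicious'. Prior odds H:¬H = 0.146/0.854 = 0.17096. For the 'alert' outcome, the likelihood ratio is 0.822/0.148 = 5.5541.
Posterior odds = 0.17096 × 5.5541 = 0.94952, so P(H|E) = 0.94952/(1+0.94952) = 0.4871. Then P(¬H|E) = 1 − 0.4871 = 0.5129.

P(¬H | E) ≈ 0.5129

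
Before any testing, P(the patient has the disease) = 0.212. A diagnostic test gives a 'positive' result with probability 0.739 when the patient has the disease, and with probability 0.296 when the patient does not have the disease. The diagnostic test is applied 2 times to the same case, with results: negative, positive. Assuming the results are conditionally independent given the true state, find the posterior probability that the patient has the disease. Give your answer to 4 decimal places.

Posterior P(H) ≈ 0.1994

Let H be the event that the patient has the disease; start with P(H) = 0.212. P('positive'|H) = 0.739, P('positive'|¬H) = 0.296.
Update on result 1 ('negative'): P(H) ← 0.261·0.2120 / (0.261·0.2120 + 0.704·0.7880) = 0.055332/0.61008 = 0.0907.
Update on result 2 ('positive'): P(H) ← 0.739·0.0907 / (0.739·0.0907 + 0.296·0.9093) = 0.067024/0.33618 = 0.1994.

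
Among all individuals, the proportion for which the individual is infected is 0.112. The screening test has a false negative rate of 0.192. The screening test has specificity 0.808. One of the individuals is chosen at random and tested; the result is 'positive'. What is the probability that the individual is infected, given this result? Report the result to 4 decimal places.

P(H | E) ≈ 0.3467

Write H for 'the individual is infected'. Prior odds H:¬H = 0.112/0.888 = 0.12613. For the 'positive' outcome, the likelihood ratio is 0.808/0.192 = 4.2083.
Posterior odds = 0.12613 × 4.2083 = 0.53078, so P(H|E) = 0.53078/(1+0.53078) = 0.3467.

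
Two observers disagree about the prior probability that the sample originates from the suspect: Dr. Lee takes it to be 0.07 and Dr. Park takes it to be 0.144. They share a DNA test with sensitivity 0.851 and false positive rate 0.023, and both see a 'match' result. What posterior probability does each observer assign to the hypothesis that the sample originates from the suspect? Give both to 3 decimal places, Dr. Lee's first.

P('+'|H) = 0.851, P('+'|¬H) = 0.023.
Dr. Lee: numerator 0.851·0.07 = 0.059570; evidence = 0.059570+0.023·0.93 = 0.080960; posterior = 0.736.
Dr. Park: numerator 0.851·0.144 = 0.12254; evidence = 0.12254+0.023·0.856 = 0.14223; posterior = 0.862.

Dr. Lee: 0.736; Dr. Park: 0.862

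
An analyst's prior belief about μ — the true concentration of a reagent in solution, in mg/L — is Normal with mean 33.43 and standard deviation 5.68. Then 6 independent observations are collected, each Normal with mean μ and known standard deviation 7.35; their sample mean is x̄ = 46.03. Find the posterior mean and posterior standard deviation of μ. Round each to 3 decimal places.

With known σ, the Normal prior is conjugate. Weight on the data is w = (n/σ²)/(n/σ² + 1/τ₀²) = 0.111065/(0.111065+0.0309958) = 0.78181.
Posterior mean = w·x̄ + (1−w)·μ₀ = 0.78181·46.03 + 0.21819·33.43 = 43.281. Posterior variance = 1/(0.111065+0.0309958) = 7.03925, so SD = 2.653.

Posterior mean ≈ 43.281; posterior SD ≈ 2.653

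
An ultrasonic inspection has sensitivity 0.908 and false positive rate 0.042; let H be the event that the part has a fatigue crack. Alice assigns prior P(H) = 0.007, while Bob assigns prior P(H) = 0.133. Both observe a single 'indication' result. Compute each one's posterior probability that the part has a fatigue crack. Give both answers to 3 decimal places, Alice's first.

P('+'|H) = 0.908, P('+'|¬H) = 0.042.
Alice: numerator 0.908·0.007 = 0.0063560; evidence = 0.0063560+0.042·0.993 = 0.048062; posterior = 0.132.
Bob: numerator 0.908·0.133 = 0.12076; evidence = 0.12076+0.042·0.867 = 0.15718; posterior = 0.768.

Alice: 0.132; Bob: 0.768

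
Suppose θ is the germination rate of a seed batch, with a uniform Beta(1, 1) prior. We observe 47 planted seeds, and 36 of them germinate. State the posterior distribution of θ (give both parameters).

Posterior: Beta(37, 12)

Observing 36 successes and 11 failures updates Beta(1, 1) by adding the success and failure counts to the two shape parameters: α = 1+36 = 37, β = 1+11 = 12.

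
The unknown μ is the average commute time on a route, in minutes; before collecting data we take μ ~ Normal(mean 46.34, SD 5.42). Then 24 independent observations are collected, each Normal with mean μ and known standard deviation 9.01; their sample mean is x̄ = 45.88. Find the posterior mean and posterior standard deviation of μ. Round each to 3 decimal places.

With known σ, the Normal prior is conjugate. Weight on the data is w = (n/σ²)/(n/σ² + 1/τ₀²) = 0.295639/(0.295639+0.0340409) = 0.89675.
Posterior mean = w·x̄ + (1−w)·μ₀ = 0.89675·45.88 + 0.10325·46.34 = 45.927. Posterior variance = 1/(0.295639+0.0340409) = 3.03325, so SD = 1.742.

Posterior mean ≈ 45.927; posterior SD ≈ 1.742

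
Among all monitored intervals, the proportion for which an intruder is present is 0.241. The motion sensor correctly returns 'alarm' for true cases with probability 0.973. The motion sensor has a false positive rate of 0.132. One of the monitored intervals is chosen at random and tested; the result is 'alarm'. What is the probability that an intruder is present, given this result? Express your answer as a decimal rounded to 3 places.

P(H | E) ≈ 0.701

Let H be the event that an intruder is present. P(H) = 0.241, so P(¬H) = 0.759. With E the 'alarm' result, P(E|H) = 0.973 and P(E|¬H) = 0.132.
P(E) = 0.973·0.241 + 0.132·0.759 = 0.23449 + 0.10019 = 0.33468.
By Bayes' theorem, P(H|E) = 0.23449 / 0.33468 = 0.701.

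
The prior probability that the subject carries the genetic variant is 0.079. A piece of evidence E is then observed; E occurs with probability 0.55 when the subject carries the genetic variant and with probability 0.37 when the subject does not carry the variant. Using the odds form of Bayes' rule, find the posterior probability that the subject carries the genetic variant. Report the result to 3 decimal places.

Posterior probability ≈ 0.113

Prior odds = 0.079/(1−0.079) = 0.085776.
Likelihood ratio for E = 0.55/0.37 = 1.4865.
Posterior odds = prior odds × LR = 0.12751.
Posterior probability = odds/(1+odds) = 0.12751/1.1275 = 0.113.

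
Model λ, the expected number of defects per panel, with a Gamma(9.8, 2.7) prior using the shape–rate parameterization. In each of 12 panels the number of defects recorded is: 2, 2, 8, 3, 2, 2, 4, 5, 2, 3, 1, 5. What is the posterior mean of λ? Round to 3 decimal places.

The Poisson likelihood adds the total count to the shape and the number of exposure periods to the rate. Here ∑xᵢ = 39 and n = 12, so shape 9.8→48.8 and rate 2.7→14.7.
Posterior mean = shape/rate = 48.8/14.7 = 3.320.

Posterior mean ≈ 3.320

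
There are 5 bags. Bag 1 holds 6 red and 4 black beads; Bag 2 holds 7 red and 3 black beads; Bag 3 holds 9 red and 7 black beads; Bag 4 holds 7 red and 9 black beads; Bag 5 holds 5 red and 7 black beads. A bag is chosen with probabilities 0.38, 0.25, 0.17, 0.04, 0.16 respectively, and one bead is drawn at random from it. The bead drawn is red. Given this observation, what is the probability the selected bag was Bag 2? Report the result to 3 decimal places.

P(red|Bag 1) = 0.6; P(red|Bag 2) = 0.7; P(red|Bag 3) = 0.5625; P(red|Bag 4) = 0.4375; P(red|Bag 5) = 0.4167.
Prior × likelihood for each source: 0.38·0.6=0.2280, 0.25·0.7=0.1750, 0.17·0.5625=0.09563, 0.04·0.4375=0.01750, 0.16·0.4167=0.06667. Summing gives P(red) = 0.58279.
P(Bag 2 | red) = 0.1750 / 0.58279 = 0.300.

Posterior probability ≈ 0.300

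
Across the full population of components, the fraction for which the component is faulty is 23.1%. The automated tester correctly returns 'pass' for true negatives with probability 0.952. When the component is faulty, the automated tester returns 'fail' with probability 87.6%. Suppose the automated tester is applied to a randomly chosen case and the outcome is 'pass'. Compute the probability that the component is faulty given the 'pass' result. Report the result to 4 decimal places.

Let H be the event that the component is faulty. P(H) = 0.231, so P(¬H) = 0.769. With E the 'pass' result, P(E|H) = 0.124 and P(E|¬H) = 0.952.
P(E) = 0.124·0.231 + 0.952·0.769 = 0.028644 + 0.73209 = 0.76073.
By Bayes' theorem, P(H|E) = 0.028644 / 0.76073 = 0.0377.

P(H | E) ≈ 0.0377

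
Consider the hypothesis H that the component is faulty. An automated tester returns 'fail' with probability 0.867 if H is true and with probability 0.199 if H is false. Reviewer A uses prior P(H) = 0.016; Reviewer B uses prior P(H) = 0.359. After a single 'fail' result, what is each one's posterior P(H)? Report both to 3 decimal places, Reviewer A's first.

Reviewer A: 0.066; Reviewer B: 0.709

The likelihood ratio for a 'fail' result is 0.867/0.199 = 4.3568.
Reviewer A: prior odds 0.016/0.984 = 0.016260; posterior odds 0.070842; posterior probability 0.066.
Reviewer B: prior odds 0.359/0.641 = 0.56006; posterior odds 2.4401; posterior probability 0.709.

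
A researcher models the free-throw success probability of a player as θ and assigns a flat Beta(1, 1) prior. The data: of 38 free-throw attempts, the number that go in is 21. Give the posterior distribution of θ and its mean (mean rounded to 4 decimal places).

Posterior: Beta(22, 18); mean ≈ 0.5500

Observing 21 successes and 17 failures updates Beta(1, 1) by adding the success and failure counts to the two shape parameters: α = 1+21 = 22, β = 1+17 = 18.
Posterior mean = α/(α+β) = 22/40 = 0.5500.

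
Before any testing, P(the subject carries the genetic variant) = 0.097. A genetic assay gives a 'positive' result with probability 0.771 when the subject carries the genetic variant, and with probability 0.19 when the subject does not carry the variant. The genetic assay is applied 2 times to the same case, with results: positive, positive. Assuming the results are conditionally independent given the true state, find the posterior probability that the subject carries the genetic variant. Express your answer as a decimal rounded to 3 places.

Posterior P(H) ≈ 0.639

With H the event that the subject carries the genetic variant, the joint likelihood of the observed sequence is P(data|H) = 0.771·0.771 = 0.59444 and P(data|¬H) = 0.19·0.19 = 0.036100.
Bayes: P(H|data) = 0.097·0.59444 / (0.097·0.59444 + 0.903·0.036100) = 0.057661/0.090259 = 0.6388.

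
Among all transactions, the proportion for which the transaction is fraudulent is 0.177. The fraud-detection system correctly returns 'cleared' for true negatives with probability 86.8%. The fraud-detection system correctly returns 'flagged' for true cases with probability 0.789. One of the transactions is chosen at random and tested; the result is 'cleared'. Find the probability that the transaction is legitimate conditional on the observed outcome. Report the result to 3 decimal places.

Let H be the event that the transaction is fraudulent. P(H) = 0.177, so P(¬H) = 0.823. With E the 'cleared' result, P(E|H) = 0.211 and P(E|¬H) = 0.868.
P(E) = 0.211·0.177 + 0.868·0.823 = 0.037347 + 0.71436 = 0.75171.
By Bayes' theorem, P(H|E) = 0.037347 / 0.75171 = 0.050. Hence P(¬H|E) = 1 − 0.050 = 0.950.

P(¬H | E) ≈ 0.950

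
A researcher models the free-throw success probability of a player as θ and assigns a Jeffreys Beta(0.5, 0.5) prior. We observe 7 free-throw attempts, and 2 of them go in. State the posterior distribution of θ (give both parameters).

Posterior: Beta(2.5, 5.5)

The binomial likelihood is conjugate to the Beta prior: with 2 successes and 5 failures, the posterior is Beta(0.5+2, 0.5+5) = Beta(2.5, 5.5).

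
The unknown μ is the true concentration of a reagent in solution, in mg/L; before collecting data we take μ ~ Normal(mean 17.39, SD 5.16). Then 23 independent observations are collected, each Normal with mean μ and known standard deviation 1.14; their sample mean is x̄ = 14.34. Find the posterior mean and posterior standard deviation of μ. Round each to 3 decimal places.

Posterior mean ≈ 14.346; posterior SD ≈ 0.237

With known σ, the Normal prior is conjugate. Weight on the data is w = (n/σ²)/(n/σ² + 1/τ₀²) = 17.6978/(17.6978+0.0375578) = 0.99788.
Posterior mean = w·x̄ + (1−w)·μ₀ = 0.99788·14.34 + 0.0021177·17.39 = 14.346. Posterior variance = 1/(17.6978+0.0375578) = 0.0563847, so SD = 0.237.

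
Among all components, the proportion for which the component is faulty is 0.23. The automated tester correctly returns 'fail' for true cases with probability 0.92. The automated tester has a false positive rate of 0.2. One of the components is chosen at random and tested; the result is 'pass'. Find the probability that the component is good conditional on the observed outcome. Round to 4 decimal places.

P(¬H | E) ≈ 0.9710

Write H for 'the component is faulty'. Prior odds H:¬H = 0.23/0.77 = 0.29870. For the 'pass' outcome, the likelihood ratio is 0.08/0.8 = 0.10000.
Posterior odds = 0.29870 × 0.10000 = 0.029870, so P(H|E) = 0.029870/(1+0.029870) = 0.0290. Then P(¬H|E) = 1 − 0.0290 = 0.9710.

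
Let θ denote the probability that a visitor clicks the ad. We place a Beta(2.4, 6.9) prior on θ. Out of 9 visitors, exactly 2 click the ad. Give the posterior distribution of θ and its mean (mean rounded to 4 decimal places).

Posterior: Beta(4.4, 13.9); mean ≈ 0.2404

Observing 2 successes and 7 failures updates Beta(2.4, 6.9) by adding the success and failure counts to the two shape parameters: α = 2.4+2 = 4.4, β = 6.9+7 = 13.9.
E[θ | data] = 4.4/(4.4+13.9) = 0.2404.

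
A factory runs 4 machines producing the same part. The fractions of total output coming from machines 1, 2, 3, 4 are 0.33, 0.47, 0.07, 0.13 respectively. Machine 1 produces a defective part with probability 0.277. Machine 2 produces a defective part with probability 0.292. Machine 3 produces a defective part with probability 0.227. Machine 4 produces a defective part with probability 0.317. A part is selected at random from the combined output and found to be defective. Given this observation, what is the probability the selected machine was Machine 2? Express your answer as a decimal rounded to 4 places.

Posterior probability ≈ 0.4803

P(defective|M1) = 0.277; P(defective|M2) = 0.292; P(defective|M3) = 0.227; P(defective|M4) = 0.317.
Prior × likelihood for each source: 0.33·0.277=0.09141, 0.47·0.292=0.1372, 0.07·0.227=0.01589, 0.13·0.317=0.04121. Summing gives P(defective) = 0.28575.
P(Machine 2 | defective) = 0.1372 / 0.28575 = 0.4803.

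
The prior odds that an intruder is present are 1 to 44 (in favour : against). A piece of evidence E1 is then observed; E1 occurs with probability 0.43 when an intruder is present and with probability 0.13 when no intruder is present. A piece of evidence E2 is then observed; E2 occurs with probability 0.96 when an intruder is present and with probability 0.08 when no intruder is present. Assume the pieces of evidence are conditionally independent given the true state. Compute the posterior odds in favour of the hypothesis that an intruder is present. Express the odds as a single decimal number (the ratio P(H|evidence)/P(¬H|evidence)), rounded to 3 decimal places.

Posterior odds ≈ 0.902

Prior odds = 1/44 = 0.022727. In log-odds, ln(0.022727) = -3.7842.
Add log likelihood ratios: ln(3.3077) + ln(12.000) = 3.6812.
Posterior log-odds = -0.10303, so posterior odds = exp(-0.10303) = 0.90210.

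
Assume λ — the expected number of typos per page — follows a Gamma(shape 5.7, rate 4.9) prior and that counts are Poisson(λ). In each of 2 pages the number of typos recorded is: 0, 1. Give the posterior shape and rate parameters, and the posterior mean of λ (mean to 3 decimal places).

Total count ∑xᵢ = 1 over n = 2 pages.
Gamma is conjugate to the Poisson likelihood: posterior is Gamma(shape = 5.7+1 = 6.7, rate = 4.9+2 = 6.9).
Posterior mean = shape/rate = 6.7/6.9 = 0.971.

Posterior: Gamma(shape=6.7, rate=6.9); mean ≈ 0.971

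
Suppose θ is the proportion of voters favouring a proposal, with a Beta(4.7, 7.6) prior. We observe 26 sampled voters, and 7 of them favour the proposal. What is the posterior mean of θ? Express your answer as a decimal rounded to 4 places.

Posterior mean ≈ 0.3055

The binomial likelihood is conjugate to the Beta prior: with 7 successes and 19 failures, the posterior is Beta(4.7+7, 7.6+19) = Beta(11.7, 26.6).
Posterior mean = α/(α+β) = 11.7/38.3 = 0.3055.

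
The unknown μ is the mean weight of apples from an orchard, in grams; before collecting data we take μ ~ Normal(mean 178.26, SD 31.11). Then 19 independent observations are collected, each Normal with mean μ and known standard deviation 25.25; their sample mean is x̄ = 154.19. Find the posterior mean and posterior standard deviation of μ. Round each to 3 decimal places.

Prior precision 1/τ₀² = 1/31.11² = 0.00103324; data precision n/σ² = 19/25.25² = 0.0298010.
Posterior precision = 0.00103324 + 0.0298010 = 0.0308342, giving posterior SD = 1/√0.0308342 = 5.695.
Posterior mean = (0.00103324·178.26 + 0.0298010·154.19) / 0.0308342 = 154.997.

Posterior mean ≈ 154.997; posterior SD ≈ 5.695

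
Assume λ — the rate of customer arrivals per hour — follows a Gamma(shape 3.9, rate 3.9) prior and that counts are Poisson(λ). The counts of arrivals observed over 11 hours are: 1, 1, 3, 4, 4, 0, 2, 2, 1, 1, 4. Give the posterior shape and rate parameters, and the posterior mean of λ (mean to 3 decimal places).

Posterior: Gamma(shape=26.9, rate=14.9); mean ≈ 1.805

Total count ∑xᵢ = 23 over n = 11 hours.
Gamma is conjugate to the Poisson likelihood: posterior is Gamma(shape = 3.9+23 = 26.9, rate = 3.9+11 = 14.9).
Posterior mean = shape/rate = 26.9/14.9 = 1.805.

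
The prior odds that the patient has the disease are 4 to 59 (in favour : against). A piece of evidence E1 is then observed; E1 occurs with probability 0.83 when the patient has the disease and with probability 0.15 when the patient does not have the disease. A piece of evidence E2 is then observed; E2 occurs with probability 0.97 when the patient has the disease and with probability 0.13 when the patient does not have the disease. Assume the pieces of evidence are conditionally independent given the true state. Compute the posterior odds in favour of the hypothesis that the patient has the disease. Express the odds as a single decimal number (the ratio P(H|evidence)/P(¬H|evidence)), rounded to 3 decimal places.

Prior odds = 4/59 = 0.067797.
Likelihood ratio for E1 = 0.83/0.15 = 5.5333.
Likelihood ratio for E2 = 0.97/0.13 = 7.4615.
Posterior odds = prior odds × LR₁ × LR₂ = 2.7991.

Posterior odds ≈ 2.799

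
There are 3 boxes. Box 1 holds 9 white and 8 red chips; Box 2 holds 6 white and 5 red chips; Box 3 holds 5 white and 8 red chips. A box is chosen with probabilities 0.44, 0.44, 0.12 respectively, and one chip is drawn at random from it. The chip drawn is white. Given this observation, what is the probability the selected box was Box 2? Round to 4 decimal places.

P(white|Box 1) = 0.5294; P(white|Box 2) = 0.5455; P(white|Box 3) = 0.3846.
Prior × likelihood for each source: 0.44·0.5294=0.2329, 0.44·0.5455=0.2400, 0.12·0.3846=0.04615. Summing gives P(white) = 0.51910.
P(Box 2 | white) = 0.2400 / 0.51910 = 0.4623.

Posterior probability ≈ 0.4623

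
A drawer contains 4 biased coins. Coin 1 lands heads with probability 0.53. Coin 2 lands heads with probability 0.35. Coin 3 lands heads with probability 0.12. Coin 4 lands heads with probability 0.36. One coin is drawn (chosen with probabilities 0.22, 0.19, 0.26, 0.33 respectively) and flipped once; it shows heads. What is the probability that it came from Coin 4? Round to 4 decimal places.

Tabulate prior·likelihood by source: [1] prior 0.22, lik 0.53, product 0.1166; [2] prior 0.19, lik 0.35, product 0.06650; [3] prior 0.26, lik 0.12, product 0.03120; [4] prior 0.33, lik 0.36, product 0.1188.
Normalizing constant = 0.33310; the posterior for Coin 4 is its product over the sum, 0.1188/0.33310 = 0.3566.

Posterior probability ≈ 0.3566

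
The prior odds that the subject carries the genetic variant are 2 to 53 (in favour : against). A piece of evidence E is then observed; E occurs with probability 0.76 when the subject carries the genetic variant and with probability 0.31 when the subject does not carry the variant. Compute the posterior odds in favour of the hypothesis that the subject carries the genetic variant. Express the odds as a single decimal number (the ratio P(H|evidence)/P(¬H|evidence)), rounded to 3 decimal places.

Posterior odds ≈ 0.093

Prior odds = 2/53 = 0.037736. In log-odds, ln(0.037736) = -3.2771.
Add log likelihood ratio: ln(2.4516) = 0.89675.
Posterior log-odds = -2.3804, so posterior odds = exp(-2.3804) = 0.092514.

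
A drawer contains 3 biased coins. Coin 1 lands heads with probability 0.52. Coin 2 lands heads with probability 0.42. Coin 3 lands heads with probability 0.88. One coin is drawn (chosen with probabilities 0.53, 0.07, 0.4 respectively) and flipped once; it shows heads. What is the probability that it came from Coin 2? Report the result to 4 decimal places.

Posterior probability ≈ 0.0447

P(heads|C1) = 0.52; P(heads|C2) = 0.42; P(heads|C3) = 0.88.
Prior × likelihood for each source: 0.53·0.52=0.2756, 0.07·0.42=0.02940, 0.4·0.88=0.3520. Summing gives P(heads) = 0.65700.
P(Coin 2 | heads) = 0.02940 / 0.65700 = 0.0447.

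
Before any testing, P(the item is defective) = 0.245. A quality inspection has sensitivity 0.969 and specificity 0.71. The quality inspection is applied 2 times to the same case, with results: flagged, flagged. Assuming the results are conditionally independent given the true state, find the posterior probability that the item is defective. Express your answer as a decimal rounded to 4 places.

With H the event that the item is defective, the joint likelihood of the observed sequence is P(data|H) = 0.969·0.969 = 0.93896 and P(data|¬H) = 0.29·0.29 = 0.084100.
Bayes: P(H|data) = 0.245·0.93896 / (0.245·0.93896 + 0.755·0.084100) = 0.23005/0.29354 = 0.7837.

Posterior P(H) ≈ 0.7837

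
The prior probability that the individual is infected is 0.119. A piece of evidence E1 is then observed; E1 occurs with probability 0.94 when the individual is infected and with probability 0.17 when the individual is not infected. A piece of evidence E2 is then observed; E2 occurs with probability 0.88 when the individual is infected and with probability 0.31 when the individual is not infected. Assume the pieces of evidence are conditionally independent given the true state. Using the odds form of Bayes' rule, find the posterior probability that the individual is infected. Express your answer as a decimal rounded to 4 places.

Posterior probability ≈ 0.6795

Prior odds = 0.119/(1−0.119) = 0.13507. In log-odds, ln(0.13507) = -2.0019.
Add log likelihood ratios: ln(5.5294) + ln(2.8387) = 2.7534.
Posterior log-odds = 0.75150, so posterior odds = exp(0.75150) = 2.1202. Converting, P(H|E) = 2.1202/3.1202 = 0.6795.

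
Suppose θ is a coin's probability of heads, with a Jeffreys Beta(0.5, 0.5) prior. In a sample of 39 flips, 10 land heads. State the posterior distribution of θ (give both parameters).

Posterior: Beta(10.5, 29.5)

Observing 10 successes and 29 failures updates Beta(0.5, 0.5) by adding the success and failure counts to the two shape parameters: α = 0.5+10 = 10.5, β = 0.5+29 = 29.5.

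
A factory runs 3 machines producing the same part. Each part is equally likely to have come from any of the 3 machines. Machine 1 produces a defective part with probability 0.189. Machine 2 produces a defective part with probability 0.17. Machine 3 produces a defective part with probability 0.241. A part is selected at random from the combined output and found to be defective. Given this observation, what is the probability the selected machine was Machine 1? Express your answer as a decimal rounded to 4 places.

Posterior probability ≈ 0.3150

Tabulate prior·likelihood by source: [1] prior 0.333333, lik 0.189, product 0.06300; [2] prior 0.333333, lik 0.17, product 0.05667; [3] prior 0.333333, lik 0.241, product 0.08033.
Normalizing constant = 0.20000; the posterior for Machine 1 is its product over the sum, 0.06300/0.20000 = 0.3150.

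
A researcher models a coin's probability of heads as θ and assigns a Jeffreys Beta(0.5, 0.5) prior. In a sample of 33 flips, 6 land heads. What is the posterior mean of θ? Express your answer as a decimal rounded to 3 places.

Observing 6 successes and 27 failures updates Beta(0.5, 0.5) by adding the success and failure counts to the two shape parameters: α = 0.5+6 = 6.5, β = 0.5+27 = 27.5.
Posterior mean = α/(α+β) = 6.5/34 = 0.191.

Posterior mean ≈ 0.191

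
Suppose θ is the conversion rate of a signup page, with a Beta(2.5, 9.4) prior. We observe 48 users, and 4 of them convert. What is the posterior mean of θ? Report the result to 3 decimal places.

Posterior mean ≈ 0.109

Observing 4 successes and 44 failures updates Beta(2.5, 9.4) by adding the success and failure counts to the two shape parameters: α = 2.5+4 = 6.5, β = 9.4+44 = 53.4.
E[θ | data] = 6.5/(6.5+53.4) = 0.109.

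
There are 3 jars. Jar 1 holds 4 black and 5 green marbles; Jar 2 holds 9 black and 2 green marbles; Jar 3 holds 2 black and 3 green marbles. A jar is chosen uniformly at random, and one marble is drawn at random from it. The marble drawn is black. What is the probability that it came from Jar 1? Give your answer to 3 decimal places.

Tabulate prior·likelihood by source: [1] prior 0.333333, lik 0.4444, product 0.1481; [2] prior 0.333333, lik 0.8182, product 0.2727; [3] prior 0.333333, lik 0.4, product 0.1333.
Normalizing constant = 0.55421; the posterior for Jar 1 is its product over the sum, 0.1481/0.55421 = 0.267.

Posterior probability ≈ 0.267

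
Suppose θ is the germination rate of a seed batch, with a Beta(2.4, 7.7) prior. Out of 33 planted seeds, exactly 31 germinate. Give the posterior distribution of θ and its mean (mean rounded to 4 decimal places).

The binomial likelihood is conjugate to the Beta prior: with 31 successes and 2 failures, the posterior is Beta(2.4+31, 7.7+2) = Beta(33.4, 9.7).
E[θ | data] = 33.4/(33.4+9.7) = 0.7749.

Posterior: Beta(33.4, 9.7); mean ≈ 0.7749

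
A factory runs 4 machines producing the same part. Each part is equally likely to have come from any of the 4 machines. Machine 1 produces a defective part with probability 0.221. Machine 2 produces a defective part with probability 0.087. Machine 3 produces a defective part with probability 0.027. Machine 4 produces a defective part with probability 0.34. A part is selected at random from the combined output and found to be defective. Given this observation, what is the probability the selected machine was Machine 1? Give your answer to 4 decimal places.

Posterior probability ≈ 0.3274

P(defective|M1) = 0.221; P(defective|M2) = 0.087; P(defective|M3) = 0.027; P(defective|M4) = 0.34.
Prior × likelihood for each source: 0.25·0.221=0.05525, 0.25·0.087=0.02175, 0.25·0.027=0.006750, 0.25·0.34=0.08500. Summing gives P(defective) = 0.16875.
P(Machine 1 | defective) = 0.05525 / 0.16875 = 0.3274.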